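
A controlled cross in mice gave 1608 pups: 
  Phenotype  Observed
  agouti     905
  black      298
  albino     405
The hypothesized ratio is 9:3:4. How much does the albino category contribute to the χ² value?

The 9:3:4 ratio has 16 parts, so with N = 1608 the expected counts are:
  agouti: 1608 × 9/16 = 904.5
  black: 1608 × 3/16 = 301.5
  albino: 1608 × 4/16 = 402
Contribution of albino: (405 − 402)² / 402 = 0.0224

0.022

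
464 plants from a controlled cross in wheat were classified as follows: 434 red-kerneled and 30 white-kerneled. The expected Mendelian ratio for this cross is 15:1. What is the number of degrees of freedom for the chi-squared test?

1

A goodness-of-fit test with 2 phenotype classes has df = 2 − 1 = 1.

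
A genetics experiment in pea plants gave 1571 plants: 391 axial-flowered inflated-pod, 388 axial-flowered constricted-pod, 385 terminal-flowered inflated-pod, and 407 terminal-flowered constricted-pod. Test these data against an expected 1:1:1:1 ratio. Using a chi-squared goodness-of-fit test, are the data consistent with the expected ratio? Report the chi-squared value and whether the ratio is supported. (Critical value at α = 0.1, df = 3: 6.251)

The 1:1:1:1 ratio has 4 parts, so with N = 1571 the expected counts are:
  axial-flowered inflated-pod: 1571 × 1/4 = 392.75
  axial-flowered constricted-pod: 1571 × 1/4 = 392.75
  terminal-flowered inflated-pod: 1571 × 1/4 = 392.75
  terminal-flowered constricted-pod: 1571 × 1/4 = 392.75
χ² = Σ (O − E)² / E
  axial-flowered inflated-pod: (391 − 392.75)² / 392.75 = 0.0078
  axial-flowered constricted-pod: (388 − 392.75)² / 392.75 = 0.0574
  terminal-flowered inflated-pod: (385 − 392.75)² / 392.75 = 0.1529
  terminal-flowered constricted-pod: (407 − 392.75)² / 392.75 = 0.5170
χ² = 0.0078 + 0.0574 + 0.1529 + 0.5170 = 0.7351 ≈ 0.735
Degrees of freedom = 4 − 1 = 3; critical value at α = 0.1 is 6.251.
Since 0.735 < 6.251, we fail to reject the null hypothesis — the data are consistent with the 1:1:1:1 ratio.

0.735; consistent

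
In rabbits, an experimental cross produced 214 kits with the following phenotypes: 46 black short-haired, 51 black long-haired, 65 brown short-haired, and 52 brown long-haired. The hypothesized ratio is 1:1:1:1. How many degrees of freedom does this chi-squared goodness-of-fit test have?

A goodness-of-fit test with 4 phenotype classes has df = 4 − 1 = 3.

3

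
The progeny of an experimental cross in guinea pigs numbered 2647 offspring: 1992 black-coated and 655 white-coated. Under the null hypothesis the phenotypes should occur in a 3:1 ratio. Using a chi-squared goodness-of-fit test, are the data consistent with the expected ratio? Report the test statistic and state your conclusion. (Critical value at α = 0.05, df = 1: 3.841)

0.092; consistent

Under the 3:1 hypothesis (Σ ratio = 4, N = 2647):
  black-coated: 2647 × 3/4 = 1985.25
  white-coated: 2647 × 1/4 = 661.75
χ² = Σ (O − E)² / E
  black-coated: (1992 − 1985.25)² / 1985.25 = 0.0230
  white-coated: (655 − 661.75)² / 661.75 = 0.0689
χ² = 0.0230 + 0.0689 = 0.0919 ≈ 0.092
Degrees of freedom = 2 − 1 = 1; critical value at α = 0.05 is 3.841.
Since 0.092 < 3.841, we fail to reject the null hypothesis — the data are consistent with the 3:1 ratio.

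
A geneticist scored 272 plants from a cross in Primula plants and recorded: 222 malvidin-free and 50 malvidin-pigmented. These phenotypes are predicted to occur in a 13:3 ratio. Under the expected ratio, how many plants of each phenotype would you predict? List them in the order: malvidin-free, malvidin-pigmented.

221, 51

Total ratio parts = 16. Expected numbers out of 272:
  malvidin-free: 272 × 13/16 = 221
  malvidin-pigmented: 272 × 3/16 = 51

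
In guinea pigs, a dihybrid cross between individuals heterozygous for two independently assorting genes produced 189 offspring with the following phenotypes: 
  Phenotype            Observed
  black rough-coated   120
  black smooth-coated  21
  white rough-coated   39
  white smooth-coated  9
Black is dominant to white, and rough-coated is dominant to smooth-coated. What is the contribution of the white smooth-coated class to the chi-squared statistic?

A dihybrid F₂ with independent assortment and complete dominance at both loci gives a 9:3:3:1 phenotypic ratio.
Expected counts for N = 189 under a 9:3:3:1 ratio (total parts = 16):
  black rough-coated: 189 × 9/16 = 106.3125
  black smooth-coated: 189 × 3/16 = 35.4375
  white rough-coated: 189 × 3/16 = 35.4375
  white smooth-coated: 189 × 1/16 = 11.8125
Contribution of white smooth-coated: (9 − 11.8125)² / 11.8125 = 0.6696

0.670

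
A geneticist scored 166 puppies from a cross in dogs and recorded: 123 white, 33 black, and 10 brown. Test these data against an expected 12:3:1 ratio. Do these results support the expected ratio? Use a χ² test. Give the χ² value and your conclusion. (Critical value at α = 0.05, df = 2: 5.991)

0.145; consistent

The 12:3:1 ratio has 16 parts, so with N = 166 the expected counts are:
  white: 166 × 12/16 = 124.5
  black: 166 × 3/16 = 31.125
  brown: 166 × 1/16 = 10.375
χ² = Σ (O − E)² / E
  white: (123 − 124.5)² / 124.5 = 0.0181
  black: (33 − 31.125)² / 31.125 = 0.1130
  brown: (10 − 10.375)² / 10.375 = 0.0136
χ² = 0.0181 + 0.1130 + 0.0136 = 0.1447 ≈ 0.145
Degrees of freedom = 3 − 1 = 2; critical value at α = 0.05 is 5.991.
Since 0.145 < 5.991, we fail to reject the null hypothesis — the data are consistent with the 12:3:1 ratio.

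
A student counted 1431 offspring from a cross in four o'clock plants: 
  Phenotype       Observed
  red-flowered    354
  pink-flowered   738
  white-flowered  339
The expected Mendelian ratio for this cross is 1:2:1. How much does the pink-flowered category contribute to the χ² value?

0.708

Total ratio parts = 4. Expected numbers out of 1431:
  red-flowered: 1431 × 1/4 = 357.75
  pink-flowered: 1431 × 2/4 = 715.5
  white-flowered: 1431 × 1/4 = 357.75
Contribution of pink-flowered: (738 − 715.5)² / 715.5 = 0.7075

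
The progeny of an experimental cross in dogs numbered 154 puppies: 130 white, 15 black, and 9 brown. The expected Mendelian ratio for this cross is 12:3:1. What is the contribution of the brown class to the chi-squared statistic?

0.041

Expected counts for N = 154 under a 12:3:1 ratio (total parts = 16):
  white: 154 × 12/16 = 115.5
  black: 154 × 3/16 = 28.875
  brown: 154 × 1/16 = 9.625
Contribution of brown: (9 − 9.625)² / 9.625 = 0.0406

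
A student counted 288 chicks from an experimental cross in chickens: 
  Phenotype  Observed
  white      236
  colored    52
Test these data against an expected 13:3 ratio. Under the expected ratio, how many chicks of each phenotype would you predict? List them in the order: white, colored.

Under the 13:3 hypothesis (Σ ratio = 16, N = 288):
  white: 288 × 13/16 = 234
  colored: 288 × 3/16 = 54

234, 54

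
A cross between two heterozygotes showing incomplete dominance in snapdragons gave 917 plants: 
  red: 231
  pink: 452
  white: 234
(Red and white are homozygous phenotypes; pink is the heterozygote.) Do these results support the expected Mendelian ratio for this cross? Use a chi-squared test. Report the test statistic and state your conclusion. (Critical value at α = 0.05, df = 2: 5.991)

With incomplete dominance, a heterozygote × heterozygote cross gives a 1:2:1 phenotypic ratio.
Under the 1:2:1 hypothesis (Σ ratio = 4, N = 917):
  red: 917 × 1/4 = 229.25
  pink: 917 × 2/4 = 458.5
  white: 917 × 1/4 = 229.25
χ² = Σ (O − E)² / E
  red: (231 − 229.25)² / 229.25 = 0.0134
  pink: (452 − 458.5)² / 458.5 = 0.0921
  white: (234 − 229.25)² / 229.25 = 0.0984
χ² = 0.0134 + 0.0921 + 0.0984 = 0.2039 ≈ 0.204
Degrees of freedom = 3 − 1 = 2; critical value at α = 0.05 is 5.991.
Since 0.204 < 5.991, we fail to reject the null hypothesis — the data are consistent with the 1:2:1 ratio.

0.204; consistent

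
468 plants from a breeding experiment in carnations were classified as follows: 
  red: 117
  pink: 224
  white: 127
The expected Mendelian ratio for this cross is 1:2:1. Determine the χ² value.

1.282

Expected counts for N = 468 under a 1:2:1 ratio (total parts = 4):
  red: 468 × 1/4 = 117
  pink: 468 × 2/4 = 234
  white: 468 × 1/4 = 117
χ² = Σ (O − E)² / E
  red: (117 − 117)² / 117 = 0.0000
  pink: (224 − 234)² / 234 = 0.4274
  white: (127 − 117)² / 117 = 0.8547
χ² = 0.0000 + 0.4274 + 0.8547 = 1.2821 ≈ 1.282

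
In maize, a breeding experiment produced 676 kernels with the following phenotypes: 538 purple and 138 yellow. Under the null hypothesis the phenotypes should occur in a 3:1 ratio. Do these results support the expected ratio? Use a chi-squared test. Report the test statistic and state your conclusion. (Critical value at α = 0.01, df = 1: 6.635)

7.582; not consistent

Total ratio parts = 4. Expected numbers out of 676:
  purple: 676 × 3/4 = 507
  yellow: 676 × 1/4 = 169
χ² = Σ (O − E)² / E
  purple: (538 − 507)² / 507 = 1.8955
  yellow: (138 − 169)² / 169 = 5.6864
χ² = 1.8955 + 5.6864 = 7.5819 ≈ 7.582
Degrees of freedom = 2 − 1 = 1; critical value at α = 0.01 is 6.635.
Since 7.582 > 6.635, we reject the null hypothesis — the data do not fit the 3:1 ratio.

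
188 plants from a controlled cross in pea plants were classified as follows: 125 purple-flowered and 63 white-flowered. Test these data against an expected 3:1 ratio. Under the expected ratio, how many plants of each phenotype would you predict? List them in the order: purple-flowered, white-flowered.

141, 47

The 3:1 ratio has 4 parts, so with N = 188 the expected counts are:
  purple-flowered: 188 × 3/4 = 141
  white-flowered: 188 × 1/4 = 47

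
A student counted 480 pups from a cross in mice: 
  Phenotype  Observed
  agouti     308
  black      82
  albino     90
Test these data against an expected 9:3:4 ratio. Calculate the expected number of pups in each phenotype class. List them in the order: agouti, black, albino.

Under the 9:3:4 hypothesis (Σ ratio = 16, N = 480):
  agouti: 480 × 9/16 = 270
  black: 480 × 3/16 = 90
  albino: 480 × 4/16 = 120

270, 90, 120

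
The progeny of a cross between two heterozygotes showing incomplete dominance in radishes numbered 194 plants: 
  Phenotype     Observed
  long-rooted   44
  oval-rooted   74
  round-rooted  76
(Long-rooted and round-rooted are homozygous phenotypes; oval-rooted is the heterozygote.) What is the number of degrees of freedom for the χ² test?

2

With incomplete dominance, a heterozygote × heterozygote cross gives a 1:2:1 phenotypic ratio.
A goodness-of-fit test with 3 phenotype classes has df = 3 − 1 = 2.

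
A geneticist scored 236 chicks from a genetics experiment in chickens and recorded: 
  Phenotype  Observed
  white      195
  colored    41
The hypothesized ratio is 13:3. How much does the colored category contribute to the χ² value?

Expected counts for N = 236 under a 13:3 ratio (total parts = 16):
  white: 236 × 13/16 = 191.75
  colored: 236 × 3/16 = 44.25
Contribution of colored: (41 − 44.25)² / 44.25 = 0.2387

0.239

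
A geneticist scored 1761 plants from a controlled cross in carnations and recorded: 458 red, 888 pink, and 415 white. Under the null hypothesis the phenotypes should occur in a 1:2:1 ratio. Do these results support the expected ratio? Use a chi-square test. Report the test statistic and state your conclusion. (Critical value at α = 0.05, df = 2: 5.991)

2.228; consistent

Total ratio parts = 4. Expected numbers out of 1761:
  red: 1761 × 1/4 = 440.25
  pink: 1761 × 2/4 = 880.5
  white: 1761 × 1/4 = 440.25
χ² = Σ (O − E)² / E
  red: (458 − 440.25)² / 440.25 = 0.7156
  pink: (888 − 880.5)² / 880.5 = 0.0639
  white: (415 − 440.25)² / 440.25 = 1.4482
χ² = 0.7156 + 0.0639 + 1.4482 = 2.2277 ≈ 2.228
Degrees of freedom = 3 − 1 = 2; critical value at α = 0.05 is 5.991.
Since 2.228 < 5.991, we fail to reject the null hypothesis — the data are consistent with the 1:2:1 ratio.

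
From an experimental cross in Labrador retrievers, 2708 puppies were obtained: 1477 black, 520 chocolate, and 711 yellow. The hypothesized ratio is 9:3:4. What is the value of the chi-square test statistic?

Expected counts for N = 2708 under a 9:3:4 ratio (total parts = 16):
  black: 2708 × 9/16 = 1523.25
  chocolate: 2708 × 3/16 = 507.75
  yellow: 2708 × 4/16 = 677
χ² = Σ (O − E)² / E
  black: (1477 − 1523.25)² / 1523.25 = 1.4043
  chocolate: (520 − 507.75)² / 507.75 = 0.2955
  yellow: (711 − 677)² / 677 = 1.7075
χ² = 1.4043 + 0.2955 + 1.7075 = 3.4073 ≈ 3.407

3.407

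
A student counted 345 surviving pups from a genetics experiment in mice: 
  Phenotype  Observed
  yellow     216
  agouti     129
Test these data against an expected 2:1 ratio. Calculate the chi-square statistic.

2.557

Total ratio parts = 3. Expected numbers out of 345:
  yellow: 345 × 2/3 = 230
  agouti: 345 × 1/3 = 115
χ² = Σ (O − E)² / E
  yellow: (216 − 230)² / 230 = 0.8522
  agouti: (129 − 115)² / 115 = 1.7043
χ² = 0.8522 + 1.7043 = 2.5565 ≈ 2.557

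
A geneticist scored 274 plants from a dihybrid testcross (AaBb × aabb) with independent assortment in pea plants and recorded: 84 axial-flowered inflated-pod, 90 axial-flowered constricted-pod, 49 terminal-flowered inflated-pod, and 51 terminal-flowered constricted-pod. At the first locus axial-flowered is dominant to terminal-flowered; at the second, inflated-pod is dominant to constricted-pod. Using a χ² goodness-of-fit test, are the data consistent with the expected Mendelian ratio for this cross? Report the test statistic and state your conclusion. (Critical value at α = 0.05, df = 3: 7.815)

A dihybrid testcross with independent assortment gives a 1:1:1:1 ratio.
The 1:1:1:1 ratio has 4 parts, so with N = 274 the expected counts are:
  axial-flowered inflated-pod: 274 × 1/4 = 68.5
  axial-flowered constricted-pod: 274 × 1/4 = 68.5
  terminal-flowered inflated-pod: 274 × 1/4 = 68.5
  terminal-flowered constricted-pod: 274 × 1/4 = 68.5
χ² = Σ (O − E)² / E
  axial-flowered inflated-pod: (84 − 68.5)² / 68.5 = 3.5073
  axial-flowered constricted-pod: (90 − 68.5)² / 68.5 = 6.7482
  terminal-flowered inflated-pod: (49 − 68.5)² / 68.5 = 5.5511
  terminal-flowered constricted-pod: (51 − 68.5)² / 68.5 = 4.4708
χ² = 3.5073 + 6.7482 + 5.5511 + 4.4708 = 20.2774 ≈ 20.277
Degrees of freedom = 4 − 1 = 3; critical value at α = 0.05 is 7.815.
Since 20.277 > 7.815, we reject the null hypothesis — the data do not fit the 1:1:1:1 ratio.

20.277; not consistent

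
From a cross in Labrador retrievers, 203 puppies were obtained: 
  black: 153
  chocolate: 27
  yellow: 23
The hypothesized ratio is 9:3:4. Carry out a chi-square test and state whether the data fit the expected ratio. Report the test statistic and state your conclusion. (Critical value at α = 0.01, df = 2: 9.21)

31.581; not consistent

The 9:3:4 ratio has 16 parts, so with N = 203 the expected counts are:
  black: 203 × 9/16 = 114.1875
  chocolate: 203 × 3/16 = 38.0625
  yellow: 203 × 4/16 = 50.75
χ² = Σ (O − E)² / E
  black: (153 − 114.1875)² / 114.1875 = 13.1924
  chocolate: (27 − 38.0625)² / 38.0625 = 3.2152
  yellow: (23 − 50.75)² / 50.75 = 15.1736
χ² = 13.1924 + 3.2152 + 15.1736 = 31.5812 ≈ 31.581
Degrees of freedom = 3 − 1 = 2; critical value at α = 0.01 is 9.21.
Since 31.581 > 9.21, we reject the null hypothesis — the data do not fit the 9:3:4 ratio.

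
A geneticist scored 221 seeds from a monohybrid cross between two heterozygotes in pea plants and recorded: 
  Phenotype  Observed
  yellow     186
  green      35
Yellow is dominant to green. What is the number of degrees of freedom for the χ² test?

For a monohybrid cross between heterozygotes with complete dominance, the expected phenotypic ratio is 3:1.
A goodness-of-fit test with 2 phenotype classes has df = 2 − 1 = 1.

1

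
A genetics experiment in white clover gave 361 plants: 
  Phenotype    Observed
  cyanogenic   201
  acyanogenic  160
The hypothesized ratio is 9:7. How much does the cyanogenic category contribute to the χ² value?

0.021

The 9:7 ratio has 16 parts, so with N = 361 the expected counts are:
  cyanogenic: 361 × 9/16 = 203.0625
  acyanogenic: 361 × 7/16 = 157.9375
Contribution of cyanogenic: (201 − 203.0625)² / 203.0625 = 0.0209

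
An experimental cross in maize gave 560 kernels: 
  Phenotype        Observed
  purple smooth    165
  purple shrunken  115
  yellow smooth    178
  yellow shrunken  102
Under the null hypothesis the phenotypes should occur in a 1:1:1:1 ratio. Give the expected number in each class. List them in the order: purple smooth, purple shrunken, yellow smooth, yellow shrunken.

140, 140, 140, 140

The 1:1:1:1 ratio has 4 parts, so with N = 560 the expected counts are:
  purple smooth: 560 × 1/4 = 140
  purple shrunken: 560 × 1/4 = 140
  yellow smooth: 560 × 1/4 = 140
  yellow shrunken: 560 × 1/4 = 140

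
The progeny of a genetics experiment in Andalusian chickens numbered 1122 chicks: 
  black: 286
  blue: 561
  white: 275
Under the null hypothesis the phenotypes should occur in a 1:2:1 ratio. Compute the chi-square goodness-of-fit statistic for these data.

Under the 1:2:1 hypothesis (Σ ratio = 4, N = 1122):
  black: 1122 × 1/4 = 280.5
  blue: 1122 × 2/4 = 561
  white: 1122 × 1/4 = 280.5
χ² = Σ (O − E)² / E
  black: (286 − 280.5)² / 280.5 = 0.1078
  blue: (561 − 561)² / 561 = 0.0000
  white: (275 − 280.5)² / 280.5 = 0.1078
χ² = 0.1078 + 0.0000 + 0.1078 = 0.2156 ≈ 0.216

0.216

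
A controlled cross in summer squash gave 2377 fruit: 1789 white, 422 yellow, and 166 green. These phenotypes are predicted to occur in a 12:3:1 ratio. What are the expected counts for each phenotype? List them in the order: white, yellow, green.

1782.75, 445.6875, 148.5625

Total ratio parts = 16. Expected numbers out of 2377:
  white: 2377 × 12/16 = 1782.75
  yellow: 2377 × 3/16 = 445.6875
  green: 2377 × 1/16 = 148.5625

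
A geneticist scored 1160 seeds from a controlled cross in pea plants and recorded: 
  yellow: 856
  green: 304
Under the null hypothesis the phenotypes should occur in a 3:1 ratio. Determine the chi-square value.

0.901

Expected counts for N = 1160 under a 3:1 ratio (total parts = 4):
  yellow: 1160 × 3/4 = 870
  green: 1160 × 1/4 = 290
χ² = Σ (O − E)² / E
  yellow: (856 − 870)² / 870 = 0.2253
  green: (304 − 290)² / 290 = 0.6759
χ² = 0.2253 + 0.6759 = 0.9012 ≈ 0.901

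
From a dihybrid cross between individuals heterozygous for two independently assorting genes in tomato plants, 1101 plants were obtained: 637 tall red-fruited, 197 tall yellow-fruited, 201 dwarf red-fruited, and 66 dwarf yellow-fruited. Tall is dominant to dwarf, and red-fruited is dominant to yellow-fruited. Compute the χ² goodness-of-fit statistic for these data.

1.195

A dihybrid F₂ with independent assortment and complete dominance at both loci gives a 9:3:3:1 phenotypic ratio.
Total ratio parts = 16. Expected numbers out of 1101:
  tall red-fruited: 1101 × 9/16 = 619.3125
  tall yellow-fruited: 1101 × 3/16 = 206.4375
  dwarf red-fruited: 1101 × 3/16 = 206.4375
  dwarf yellow-fruited: 1101 × 1/16 = 68.8125
χ² = Σ (O − E)² / E
  tall red-fruited: (637 − 619.3125)² / 619.3125 = 0.5052
  tall yellow-fruited: (197 − 206.4375)² / 206.4375 = 0.4314
  dwarf red-fruited: (201 − 206.4375)² / 206.4375 = 0.1432
  dwarf yellow-fruited: (66 − 68.8125)² / 68.8125 = 0.1150
χ² = 0.5052 + 0.4314 + 0.1432 + 0.1150 = 1.1948 ≈ 1.195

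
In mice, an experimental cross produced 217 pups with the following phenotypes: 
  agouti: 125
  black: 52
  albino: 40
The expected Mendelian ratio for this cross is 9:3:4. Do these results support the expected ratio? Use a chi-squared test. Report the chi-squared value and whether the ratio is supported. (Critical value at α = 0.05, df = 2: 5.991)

The 9:3:4 ratio has 16 parts, so with N = 217 the expected counts are:
  agouti: 217 × 9/16 = 122.0625
  black: 217 × 3/16 = 40.6875
  albino: 217 × 4/16 = 54.25
χ² = Σ (O − E)² / E
  agouti: (125 − 122.0625)² / 122.0625 = 0.0707
  black: (52 − 40.6875)² / 40.6875 = 3.1453
  albino: (40 − 54.25)² / 54.25 = 3.7431
χ² = 0.0707 + 3.1453 + 3.7431 = 6.9591 ≈ 6.959
Degrees of freedom = 3 − 1 = 2; critical value at α = 0.05 is 5.991.
Since 6.959 > 5.991, we reject the null hypothesis — the data do not fit the 9:3:4 ratio.

6.959; not consistent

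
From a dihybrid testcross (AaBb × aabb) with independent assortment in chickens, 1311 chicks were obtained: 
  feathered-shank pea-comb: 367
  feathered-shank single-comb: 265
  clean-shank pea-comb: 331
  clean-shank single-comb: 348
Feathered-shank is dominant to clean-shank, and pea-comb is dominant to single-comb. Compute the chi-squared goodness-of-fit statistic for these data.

A dihybrid testcross with independent assortment gives a 1:1:1:1 ratio.
Under the 1:1:1:1 hypothesis (Σ ratio = 4, N = 1311):
  feathered-shank pea-comb: 1311 × 1/4 = 327.75
  feathered-shank single-comb: 1311 × 1/4 = 327.75
  clean-shank pea-comb: 1311 × 1/4 = 327.75
  clean-shank single-comb: 1311 × 1/4 = 327.75
χ² = Σ (O − E)² / E
  feathered-shank pea-comb: (367 − 327.75)² / 327.75 = 4.7004
  feathered-shank single-comb: (265 − 327.75)² / 327.75 = 12.0139
  clean-shank pea-comb: (331 − 327.75)² / 327.75 = 0.0322
  clean-shank single-comb: (348 − 327.75)² / 327.75 = 1.2511
χ² = 4.7004 + 12.0139 + 0.0322 + 1.2511 = 17.9976 ≈ 17.998

17.998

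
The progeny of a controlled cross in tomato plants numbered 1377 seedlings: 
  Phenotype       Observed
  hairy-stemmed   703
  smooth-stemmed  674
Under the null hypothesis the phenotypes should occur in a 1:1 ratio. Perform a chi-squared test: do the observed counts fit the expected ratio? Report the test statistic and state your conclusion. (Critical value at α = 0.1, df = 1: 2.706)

The 1:1 ratio has 2 parts, so with N = 1377 the expected counts are:
  hairy-stemmed: 1377 × 1/2 = 688.5
  smooth-stemmed: 1377 × 1/2 = 688.5
χ² = Σ (O − E)² / E
  hairy-stemmed: (703 − 688.5)² / 688.5 = 0.3054
  smooth-stemmed: (674 − 688.5)² / 688.5 = 0.3054
χ² = 0.3054 + 0.3054 = 0.6108 ≈ 0.611
Degrees of freedom = 2 − 1 = 1; critical value at α = 0.1 is 2.706.
Since 0.611 < 2.706, we fail to reject the null hypothesis — the data are consistent with the 1:1 ratio.

0.611; consistent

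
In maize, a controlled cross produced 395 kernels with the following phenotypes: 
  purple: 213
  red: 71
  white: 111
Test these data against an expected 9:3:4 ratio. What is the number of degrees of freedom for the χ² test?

A goodness-of-fit test with 3 phenotype classes has df = 3 − 1 = 2.

2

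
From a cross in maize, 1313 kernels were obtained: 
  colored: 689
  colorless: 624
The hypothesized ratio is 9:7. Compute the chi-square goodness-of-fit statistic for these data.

Expected counts for N = 1313 under a 9:7 ratio (total parts = 16):
  colored: 1313 × 9/16 = 738.5625
  colorless: 1313 × 7/16 = 574.4375
χ² = Σ (O − E)² / E
  colored: (689 − 738.5625)² / 738.5625 = 3.3260
  colorless: (624 − 574.4375)² / 574.4375 = 4.2763
χ² = 3.3260 + 4.2763 = 7.6023 ≈ 7.602

7.602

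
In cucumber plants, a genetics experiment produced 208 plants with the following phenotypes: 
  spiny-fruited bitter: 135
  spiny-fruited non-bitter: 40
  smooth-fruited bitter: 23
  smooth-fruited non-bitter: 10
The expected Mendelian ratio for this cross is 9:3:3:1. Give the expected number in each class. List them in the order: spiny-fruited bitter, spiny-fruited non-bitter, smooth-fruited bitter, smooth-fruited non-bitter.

Under the 9:3:3:1 hypothesis (Σ ratio = 16, N = 208):
  spiny-fruited bitter: 208 × 9/16 = 117
  spiny-fruited non-bitter: 208 × 3/16 = 39
  smooth-fruited bitter: 208 × 3/16 = 39
  smooth-fruited non-bitter: 208 × 1/16 = 13

117, 39, 39, 13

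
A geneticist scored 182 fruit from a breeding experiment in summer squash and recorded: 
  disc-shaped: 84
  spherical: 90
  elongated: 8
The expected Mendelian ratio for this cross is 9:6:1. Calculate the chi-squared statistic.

Under the 9:6:1 hypothesis (Σ ratio = 16, N = 182):
  disc-shaped: 182 × 9/16 = 102.375
  spherical: 182 × 6/16 = 68.25
  elongated: 182 × 1/16 = 11.375
χ² = Σ (O − E)² / E
  disc-shaped: (84 − 102.375)² / 102.375 = 3.2981
  spherical: (90 − 68.25)² / 68.25 = 6.9313
  elongated: (8 − 11.375)² / 11.375 = 1.0014
χ² = 3.2981 + 6.9313 + 1.0014 = 11.2308 ≈ 11.231

11.231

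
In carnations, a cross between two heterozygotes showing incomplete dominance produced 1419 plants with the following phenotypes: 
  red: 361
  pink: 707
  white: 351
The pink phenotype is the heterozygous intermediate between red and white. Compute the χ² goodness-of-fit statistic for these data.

With incomplete dominance, a heterozygote × heterozygote cross gives a 1:2:1 phenotypic ratio.
Total ratio parts = 4. Expected numbers out of 1419:
  red: 1419 × 1/4 = 354.75
  pink: 1419 × 2/4 = 709.5
  white: 1419 × 1/4 = 354.75
χ² = Σ (O − E)² / E
  red: (361 − 354.75)² / 354.75 = 0.1101
  pink: (707 − 709.5)² / 709.5 = 0.0088
  white: (351 − 354.75)² / 354.75 = 0.0396
χ² = 0.1101 + 0.0088 + 0.0396 = 0.1585 ≈ 0.159

0.159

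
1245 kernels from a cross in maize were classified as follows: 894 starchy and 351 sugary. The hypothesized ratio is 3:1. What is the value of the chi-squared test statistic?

6.769

The 3:1 ratio has 4 parts, so with N = 1245 the expected counts are:
  starchy: 1245 × 3/4 = 933.75
  sugary: 1245 × 1/4 = 311.25
χ² = Σ (O − E)² / E
  starchy: (894 − 933.75)² / 933.75 = 1.6922
  sugary: (351 − 311.25)² / 311.25 = 5.0765
χ² = 1.6922 + 5.0765 = 6.7687 ≈ 6.769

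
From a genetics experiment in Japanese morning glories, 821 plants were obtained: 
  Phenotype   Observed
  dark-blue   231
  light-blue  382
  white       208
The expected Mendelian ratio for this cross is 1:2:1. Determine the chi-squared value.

Total ratio parts = 4. Expected numbers out of 821:
  dark-blue: 821 × 1/4 = 205.25
  light-blue: 821 × 2/4 = 410.5
  white: 821 × 1/4 = 205.25
χ² = Σ (O − E)² / E
  dark-blue: (231 − 205.25)² / 205.25 = 3.2305
  light-blue: (382 − 410.5)² / 410.5 = 1.9787
  white: (208 − 205.25)² / 205.25 = 0.0368
χ² = 3.2305 + 1.9787 + 0.0368 = 5.246

5.246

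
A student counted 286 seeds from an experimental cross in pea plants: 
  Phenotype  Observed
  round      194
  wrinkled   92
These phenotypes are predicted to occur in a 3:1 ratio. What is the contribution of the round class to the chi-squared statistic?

1.959

Total ratio parts = 4. Expected numbers out of 286:
  round: 286 × 3/4 = 214.5
  wrinkled: 286 × 1/4 = 71.5
Contribution of round: (194 − 214.5)² / 214.5 = 1.9592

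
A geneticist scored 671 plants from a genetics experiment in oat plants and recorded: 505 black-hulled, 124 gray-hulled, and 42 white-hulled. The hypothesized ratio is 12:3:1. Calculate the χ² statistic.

0.032

Under the 12:3:1 hypothesis (Σ ratio = 16, N = 671):
  black-hulled: 671 × 12/16 = 503.25
  gray-hulled: 671 × 3/16 = 125.8125
  white-hulled: 671 × 1/16 = 41.9375
χ² = Σ (O − E)² / E
  black-hulled: (505 − 503.25)² / 503.25 = 0.0061
  gray-hulled: (124 − 125.8125)² / 125.8125 = 0.0261
  white-hulled: (42 − 41.9375)² / 41.9375 = 0.0001
χ² = 0.0061 + 0.0261 + 0.0001 = 0.0323 ≈ 0.032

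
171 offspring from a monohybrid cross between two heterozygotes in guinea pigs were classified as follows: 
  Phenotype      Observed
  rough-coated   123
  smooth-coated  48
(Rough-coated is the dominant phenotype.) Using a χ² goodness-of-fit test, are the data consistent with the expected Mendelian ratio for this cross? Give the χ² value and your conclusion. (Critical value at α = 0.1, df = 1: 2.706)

0.860; consistent

For a monohybrid cross between heterozygotes with complete dominance, the expected phenotypic ratio is 3:1.
Under the 3:1 hypothesis (Σ ratio = 4, N = 171):
  rough-coated: 171 × 3/4 = 128.25
  smooth-coated: 171 × 1/4 = 42.75
χ² = Σ (O − E)² / E
  rough-coated: (123 − 128.25)² / 128.25 = 0.2149
  smooth-coated: (48 − 42.75)² / 42.75 = 0.6447
χ² = 0.2149 + 0.6447 = 0.8596 ≈ 0.860
Degrees of freedom = 2 − 1 = 1; critical value at α = 0.1 is 2.706.
Since 0.860 < 2.706, we fail to reject the null hypothesis — the data are consistent with the 3:1 ratio.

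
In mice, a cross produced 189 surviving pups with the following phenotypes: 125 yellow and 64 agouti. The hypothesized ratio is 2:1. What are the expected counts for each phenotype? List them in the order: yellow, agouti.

Total ratio parts = 3. Expected numbers out of 189:
  yellow: 189 × 2/3 = 126
  agouti: 189 × 1/3 = 63

126, 63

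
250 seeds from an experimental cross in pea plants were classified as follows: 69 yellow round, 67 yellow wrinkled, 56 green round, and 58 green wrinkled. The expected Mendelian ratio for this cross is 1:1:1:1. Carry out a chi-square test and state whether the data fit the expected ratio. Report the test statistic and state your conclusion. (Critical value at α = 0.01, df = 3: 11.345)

2.000; consistent

Total ratio parts = 4. Expected numbers out of 250:
  yellow round: 250 × 1/4 = 62.5
  yellow wrinkled: 250 × 1/4 = 62.5
  green round: 250 × 1/4 = 62.5
  green wrinkled: 250 × 1/4 = 62.5
χ² = Σ (O − E)² / E
  yellow round: (69 − 62.5)² / 62.5 = 0.6760
  yellow wrinkled: (67 − 62.5)² / 62.5 = 0.3240
  green round: (56 − 62.5)² / 62.5 = 0.6760
  green wrinkled: (58 − 62.5)² / 62.5 = 0.3240
χ² = 0.6760 + 0.3240 + 0.6760 + 0.3240 = 2.000
Degrees of freedom = 4 − 1 = 3; critical value at α = 0.01 is 11.345.
Since 2.000 < 11.345, we fail to reject the null hypothesis — the data are consistent with the 1:1:1:1 ratio.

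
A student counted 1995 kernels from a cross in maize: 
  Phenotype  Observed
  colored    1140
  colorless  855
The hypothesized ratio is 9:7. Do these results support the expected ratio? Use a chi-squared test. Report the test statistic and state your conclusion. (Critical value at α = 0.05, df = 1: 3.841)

Total ratio parts = 16. Expected numbers out of 1995:
  colored: 1995 × 9/16 = 1122.1875
  colorless: 1995 × 7/16 = 872.8125
χ² = Σ (O − E)² / E
  colored: (1140 − 1122.1875)² / 1122.1875 = 0.2827
  colorless: (855 − 872.8125)² / 872.8125 = 0.3635
χ² = 0.2827 + 0.3635 = 0.6462 ≈ 0.646
Degrees of freedom = 2 − 1 = 1; critical value at α = 0.05 is 3.841.
Since 0.646 < 3.841, we fail to reject the null hypothesis — the data are consistent with the 9:7 ratio.

0.646; consistent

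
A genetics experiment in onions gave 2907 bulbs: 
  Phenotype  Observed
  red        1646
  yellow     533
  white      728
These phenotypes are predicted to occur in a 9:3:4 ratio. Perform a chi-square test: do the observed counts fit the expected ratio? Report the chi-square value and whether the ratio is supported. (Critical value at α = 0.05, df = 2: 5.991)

The 9:3:4 ratio has 16 parts, so with N = 2907 the expected counts are:
  red: 2907 × 9/16 = 1635.1875
  yellow: 2907 × 3/16 = 545.0625
  white: 2907 × 4/16 = 726.75
χ² = Σ (O − E)² / E
  red: (1646 − 1635.1875)² / 1635.1875 = 0.0715
  yellow: (533 − 545.0625)² / 545.0625 = 0.2669
  white: (728 − 726.75)² / 726.75 = 0.0021
χ² = 0.0715 + 0.2669 + 0.0021 = 0.3405 ≈ 0.341
Degrees of freedom = 3 − 1 = 2; critical value at α = 0.05 is 5.991.
Since 0.341 < 5.991, we fail to reject the null hypothesis — the data are consistent with the 9:3:4 ratio.

0.341; consistent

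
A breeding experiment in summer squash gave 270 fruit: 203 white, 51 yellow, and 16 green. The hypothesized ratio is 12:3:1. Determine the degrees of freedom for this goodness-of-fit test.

A goodness-of-fit test with 3 phenotype classes has df = 3 − 1 = 2.

2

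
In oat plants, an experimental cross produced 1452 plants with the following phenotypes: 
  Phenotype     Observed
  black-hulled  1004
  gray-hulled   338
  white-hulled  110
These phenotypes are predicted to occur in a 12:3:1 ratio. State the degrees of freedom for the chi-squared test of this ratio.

2

A goodness-of-fit test with 3 phenotype classes has df = 3 − 1 = 2.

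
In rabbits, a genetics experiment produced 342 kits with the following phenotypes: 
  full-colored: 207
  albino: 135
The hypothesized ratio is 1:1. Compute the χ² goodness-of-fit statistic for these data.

15.158

Expected counts for N = 342 under a 1:1 ratio (total parts = 2):
  full-colored: 342 × 1/2 = 171
  albino: 342 × 1/2 = 171
χ² = Σ (O − E)² / E
  full-colored: (207 − 171)² / 171 = 7.5789
  albino: (135 − 171)² / 171 = 7.5789
χ² = 7.5789 + 7.5789 = 15.1578 ≈ 15.158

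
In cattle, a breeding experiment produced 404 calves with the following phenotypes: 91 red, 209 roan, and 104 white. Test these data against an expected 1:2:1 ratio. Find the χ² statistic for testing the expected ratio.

1.322

Under the 1:2:1 hypothesis (Σ ratio = 4, N = 404):
  red: 404 × 1/4 = 101
  roan: 404 × 2/4 = 202
  white: 404 × 1/4 = 101
χ² = Σ (O − E)² / E
  red: (91 − 101)² / 101 = 0.9901
  roan: (209 − 202)² / 202 = 0.2426
  white: (104 − 101)² / 101 = 0.0891
χ² = 0.9901 + 0.2426 + 0.0891 = 1.3218 ≈ 1.322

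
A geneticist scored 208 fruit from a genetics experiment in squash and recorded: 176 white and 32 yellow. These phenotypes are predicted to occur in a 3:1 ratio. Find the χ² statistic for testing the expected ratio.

Total ratio parts = 4. Expected numbers out of 208:
  white: 208 × 3/4 = 156
  yellow: 208 × 1/4 = 52
χ² = Σ (O − E)² / E
  white: (176 − 156)² / 156 = 2.5641
  yellow: (32 − 52)² / 52 = 7.6923
χ² = 2.5641 + 7.6923 = 10.2564 ≈ 10.256

10.256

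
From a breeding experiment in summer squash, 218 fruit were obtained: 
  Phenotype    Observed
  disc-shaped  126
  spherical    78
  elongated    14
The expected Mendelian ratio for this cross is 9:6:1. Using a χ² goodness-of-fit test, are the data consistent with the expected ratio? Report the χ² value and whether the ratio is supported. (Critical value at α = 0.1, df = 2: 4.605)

The 9:6:1 ratio has 16 parts, so with N = 218 the expected counts are:
  disc-shaped: 218 × 9/16 = 122.625
  spherical: 218 × 6/16 = 81.75
  elongated: 218 × 1/16 = 13.625
χ² = Σ (O − E)² / E
  disc-shaped: (126 − 122.625)² / 122.625 = 0.0929
  spherical: (78 − 81.75)² / 81.75 = 0.1720
  elongated: (14 − 13.625)² / 13.625 = 0.0103
χ² = 0.0929 + 0.1720 + 0.0103 = 0.2752 ≈ 0.275
Degrees of freedom = 3 − 1 = 2; critical value at α = 0.1 is 4.605.
Since 0.275 < 4.605, we fail to reject the null hypothesis — the data are consistent with the 9:6:1 ratio.

0.275; consistent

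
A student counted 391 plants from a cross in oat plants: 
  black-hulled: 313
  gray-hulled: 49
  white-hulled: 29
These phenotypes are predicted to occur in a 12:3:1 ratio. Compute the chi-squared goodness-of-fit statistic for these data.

Total ratio parts = 16. Expected numbers out of 391:
  black-hulled: 391 × 12/16 = 293.25
  gray-hulled: 391 × 3/16 = 73.3125
  white-hulled: 391 × 1/16 = 24.4375
χ² = Σ (O − E)² / E
  black-hulled: (313 − 293.25)² / 293.25 = 1.3301
  gray-hulled: (49 − 73.3125)² / 73.3125 = 8.0627
  white-hulled: (29 − 24.4375)² / 24.4375 = 0.8518
χ² = 1.3301 + 8.0627 + 0.8518 = 10.2446 ≈ 10.245

10.245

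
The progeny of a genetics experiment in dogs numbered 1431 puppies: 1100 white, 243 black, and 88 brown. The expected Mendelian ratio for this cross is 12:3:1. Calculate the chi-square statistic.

Total ratio parts = 16. Expected numbers out of 1431:
  white: 1431 × 12/16 = 1073.25
  black: 1431 × 3/16 = 268.3125
  brown: 1431 × 1/16 = 89.4375
χ² = Σ (O − E)² / E
  white: (1100 − 1073.25)² / 1073.25 = 0.6667
  black: (243 − 268.3125)² / 268.3125 = 2.3880
  brown: (88 − 89.4375)² / 89.4375 = 0.0231
χ² = 0.6667 + 2.3880 + 0.0231 = 3.0778 ≈ 3.078

3.078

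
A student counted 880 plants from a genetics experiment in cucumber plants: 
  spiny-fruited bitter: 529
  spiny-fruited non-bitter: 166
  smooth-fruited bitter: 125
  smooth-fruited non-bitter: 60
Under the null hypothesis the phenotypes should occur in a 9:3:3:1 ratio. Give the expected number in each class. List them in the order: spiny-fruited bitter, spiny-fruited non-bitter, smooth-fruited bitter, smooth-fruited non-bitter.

495, 165, 165, 55

The 9:3:3:1 ratio has 16 parts, so with N = 880 the expected counts are:
  spiny-fruited bitter: 880 × 9/16 = 495
  spiny-fruited non-bitter: 880 × 3/16 = 165
  smooth-fruited bitter: 880 × 3/16 = 165
  smooth-fruited non-bitter: 880 × 1/16 = 55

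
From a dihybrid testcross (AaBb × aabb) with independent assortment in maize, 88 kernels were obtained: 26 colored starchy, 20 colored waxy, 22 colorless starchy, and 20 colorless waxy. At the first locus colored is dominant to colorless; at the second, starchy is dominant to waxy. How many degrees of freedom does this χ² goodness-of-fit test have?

A dihybrid testcross with independent assortment gives a 1:1:1:1 ratio.
A goodness-of-fit test with 4 phenotype classes has df = 4 − 1 = 3.

3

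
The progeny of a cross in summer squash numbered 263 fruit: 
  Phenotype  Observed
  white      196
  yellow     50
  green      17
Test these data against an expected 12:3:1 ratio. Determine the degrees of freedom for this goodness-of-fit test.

A goodness-of-fit test with 3 phenotype classes has df = 3 − 1 = 2.

2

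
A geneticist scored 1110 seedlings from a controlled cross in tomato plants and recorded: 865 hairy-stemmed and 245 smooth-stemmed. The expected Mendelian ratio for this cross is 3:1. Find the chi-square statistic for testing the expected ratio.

Expected counts for N = 1110 under a 3:1 ratio (total parts = 4):
  hairy-stemmed: 1110 × 3/4 = 832.5
  smooth-stemmed: 1110 × 1/4 = 277.5
χ² = Σ (O − E)² / E
  hairy-stemmed: (865 − 832.5)² / 832.5 = 1.2688
  smooth-stemmed: (245 − 277.5)² / 277.5 = 3.8063
χ² = 1.2688 + 3.8063 = 5.0751 ≈ 5.075

5.075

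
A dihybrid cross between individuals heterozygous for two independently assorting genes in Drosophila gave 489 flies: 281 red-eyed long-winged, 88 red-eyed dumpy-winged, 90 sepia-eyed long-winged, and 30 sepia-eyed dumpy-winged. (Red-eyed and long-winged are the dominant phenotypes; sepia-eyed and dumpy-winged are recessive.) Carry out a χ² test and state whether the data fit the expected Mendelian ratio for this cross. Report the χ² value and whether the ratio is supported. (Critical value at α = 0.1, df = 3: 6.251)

A dihybrid F₂ with independent assortment and complete dominance at both loci gives a 9:3:3:1 phenotypic ratio.
The 9:3:3:1 ratio has 16 parts, so with N = 489 the expected counts are:
  red-eyed long-winged: 489 × 9/16 = 275.0625
  red-eyed dumpy-winged: 489 × 3/16 = 91.6875
  sepia-eyed long-winged: 489 × 3/16 = 91.6875
  sepia-eyed dumpy-winged: 489 × 1/16 = 30.5625
χ² = Σ (O − E)² / E
  red-eyed long-winged: (281 − 275.0625)² / 275.0625 = 0.1282
  red-eyed dumpy-winged: (88 − 91.6875)² / 91.6875 = 0.1483
  sepia-eyed long-winged: (90 − 91.6875)² / 91.6875 = 0.0311
  sepia-eyed dumpy-winged: (30 − 30.5625)² / 30.5625 = 0.0104
χ² = 0.1282 + 0.1483 + 0.0311 + 0.0104 = 0.318
Degrees of freedom = 4 − 1 = 3; critical value at α = 0.1 is 6.251.
Since 0.318 < 6.251, we fail to reject the null hypothesis — the data are consistent with the 9:3:3:1 ratio.

0.318; consistent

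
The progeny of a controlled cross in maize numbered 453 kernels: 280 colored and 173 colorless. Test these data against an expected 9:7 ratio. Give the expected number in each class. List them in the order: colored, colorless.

254.8125, 198.1875

Total ratio parts = 16. Expected numbers out of 453:
  colored: 453 × 9/16 = 254.8125
  colorless: 453 × 7/16 = 198.1875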